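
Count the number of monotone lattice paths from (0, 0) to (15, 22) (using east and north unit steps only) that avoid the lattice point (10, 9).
Number of paths = 8572705056

Total paths from (0, 0) to (15, 22): C(37, 15) = 9364199760. Paths through (10, 9): (paths (0, 0) → (10, 9)) × (paths (10, 9) → (15, 22)) = C(19, 10) · C(18, 5) = 92378 · 8568 = 791494704. Avoidance count = 9364199760 − 791494704 = 8572705056.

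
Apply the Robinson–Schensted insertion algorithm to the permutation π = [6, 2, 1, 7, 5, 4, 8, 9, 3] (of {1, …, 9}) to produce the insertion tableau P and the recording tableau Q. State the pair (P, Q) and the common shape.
P = [1, 3, 8, 9] / [2, 4] / [5, 7] / [6];  Q = [1, 4, 7, 8] / [2, 5] / [3, 6] / [9];  common shape = (4, 2, 2, 1)

Row-insert the values π_1, π_2, … into P one at a time, bumping the leftmost entry strictly greater than the inserted value down to the next row. The recording tableau Q records, in position (i, j), the step at which that cell was added to P.
  Insert 6 (step 1): P = [6];  Q = [1]
  Insert 2 (step 2): P = [2] / [6];  Q = [1] / [2]
  Insert 1 (step 3): P = [1] / [2] / [6];  Q = [1] / [2] / [3]
  Insert 7 (step 4): P = [1, 7] / [2] / [6];  Q = [1, 4] / [2] / [3]
  Insert 5 (step 5): P = [1, 5] / [2, 7] / [6];  Q = [1, 4] / [2, 5] / [3]
  Insert 4 (step 6): P = [1, 4] / [2, 5] / [6, 7];  Q = [1, 4] / [2, 5] / [3, 6]
  Insert 8 (step 7): P = [1, 4, 8] / [2, 5] / [6, 7];  Q = [1, 4, 7] / [2, 5] / [3, 6]
  Insert 9 (step 8): P = [1, 4, 8, 9] / [2, 5] / [6, 7];  Q = [1, 4, 7, 8] / [2, 5] / [3, 6]
  Insert 3 (step 9): P = [1, 3, 8, 9] / [2, 4] / [5, 7] / [6];  Q = [1, 4, 7, 8] / [2, 5] / [3, 6] / [9]
Final shape: (4, 2, 2, 1).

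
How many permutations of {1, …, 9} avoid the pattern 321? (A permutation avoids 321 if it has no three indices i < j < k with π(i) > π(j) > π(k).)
C_9 = 4862

These 321-avoiding permutations are counted by the Catalan number C_n = (1/(n + 1)) · C(2n, n). For n = 9: C_9 = (1/10) · C(18, 9) = 48620/10 = 4862.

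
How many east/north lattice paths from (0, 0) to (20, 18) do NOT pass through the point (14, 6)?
Number of paths = 32858459970

Total paths from (0, 0) to (20, 18): C(38, 20) = 33578000610. Paths through (14, 6): (paths (0, 0) → (14, 6)) × (paths (14, 6) → (20, 18)) = C(20, 14) · C(18, 6) = 38760 · 18564 = 719540640. Avoidance count = 33578000610 − 719540640 = 32858459970.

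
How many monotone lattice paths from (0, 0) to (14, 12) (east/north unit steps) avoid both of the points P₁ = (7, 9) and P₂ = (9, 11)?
Number of paths = 7688980

Inclusion–exclusion. Total paths: C(26, 14) = 9657700. Through P₁: C(16, 7)·C(10, 7) = 1372800. Through P₂: C(20, 9)·C(6, 5) = 1007760. Since P₁ is strictly southwest of P₂, a monotone path through both must visit P₁ then P₂; paths through both = C(16, 7)·C(4, 2)·C(6, 5) = 411840. Avoid both = 9657700 − 1372800 − 1007760 + 411840 = 7688980.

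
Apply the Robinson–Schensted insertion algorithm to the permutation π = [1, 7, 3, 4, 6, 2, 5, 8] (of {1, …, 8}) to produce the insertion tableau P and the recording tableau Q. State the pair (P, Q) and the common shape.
P = [1, 2, 4, 5, 8] / [3, 6] / [7];  Q = [1, 2, 4, 5, 8] / [3, 7] / [6];  common shape = (5, 2, 1)

Row-insert the values π_1, π_2, … into P one at a time, bumping the leftmost entry strictly greater than the inserted value down to the next row. The recording tableau Q records, in position (i, j), the step at which that cell was added to P.
  Insert 1 (step 1): P = [1];  Q = [1]
  Insert 7 (step 2): P = [1, 7];  Q = [1, 2]
  Insert 3 (step 3): P = [1, 3] / [7];  Q = [1, 2] / [3]
  Insert 4 (step 4): P = [1, 3, 4] / [7];  Q = [1, 2, 4] / [3]
  Insert 6 (step 5): P = [1, 3, 4, 6] / [7];  Q = [1, 2, 4, 5] / [3]
  Insert 2 (step 6): P = [1, 2, 4, 6] / [3] / [7];  Q = [1, 2, 4, 5] / [3] / [6]
  Insert 5 (step 7): P = [1, 2, 4, 5] / [3, 6] / [7];  Q = [1, 2, 4, 5] / [3, 7] / [6]
  Insert 8 (step 8): P = [1, 2, 4, 5, 8] / [3, 6] / [7];  Q = [1, 2, 4, 5, 8] / [3, 7] / [6]
Final shape: (5, 2, 1).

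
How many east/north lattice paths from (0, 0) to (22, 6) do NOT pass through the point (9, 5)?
Number of paths = 348712

Total paths from (0, 0) to (22, 6): C(28, 22) = 376740. Paths through (9, 5): (paths (0, 0) → (9, 5)) × (paths (9, 5) → (22, 6)) = C(14, 9) · C(14, 13) = 2002 · 14 = 28028. Avoidance count = 376740 − 28028 = 348712.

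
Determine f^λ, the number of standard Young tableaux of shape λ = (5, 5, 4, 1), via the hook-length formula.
# SYT of shape (5, 5, 4, 1) = 54054

Hook-length formula: f^λ = n! / Π hook(c), product over all cells c of the Young diagram. For λ = (5, 5, 4, 1), n = 15 boxes. Hook lengths by row (left-to-right, top-to-bottom): [8, 6, 5, 4, 2]; [7, 5, 4, 3, 1]; [5, 3, 2, 1]; [1]. Product of hooks = 24192000. So f^λ = 15! / 24192000 = 1307674368000 / 24192000 = 54054.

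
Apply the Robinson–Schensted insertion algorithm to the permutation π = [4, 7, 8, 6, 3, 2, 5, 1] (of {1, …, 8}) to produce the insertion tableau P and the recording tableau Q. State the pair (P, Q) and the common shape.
P = [1, 5, 8] / [2, 6] / [3] / [4] / [7];  Q = [1, 2, 3] / [4, 7] / [5] / [6] / [8];  common shape = (3, 2, 1, 1, 1)

Row-insert the values π_1, π_2, … into P one at a time, bumping the leftmost entry strictly greater than the inserted value down to the next row. The recording tableau Q records, in position (i, j), the step at which that cell was added to P.
  Insert 4 (step 1): P = [4];  Q = [1]
  Insert 7 (step 2): P = [4, 7];  Q = [1, 2]
  Insert 8 (step 3): P = [4, 7, 8];  Q = [1, 2, 3]
  Insert 6 (step 4): P = [4, 6, 8] / [7];  Q = [1, 2, 3] / [4]
  Insert 3 (step 5): P = [3, 6, 8] / [4] / [7];  Q = [1, 2, 3] / [4] / [5]
  Insert 2 (step 6): P = [2, 6, 8] / [3] / [4] / [7];  Q = [1, 2, 3] / [4] / [5] / [6]
  Insert 5 (step 7): P = [2, 5, 8] / [3, 6] / [4] / [7];  Q = [1, 2, 3] / [4, 7] / [5] / [6]
  Insert 1 (step 8): P = [1, 5, 8] / [2, 6] / [3] / [4] / [7];  Q = [1, 2, 3] / [4, 7] / [5] / [6] / [8]
Final shape: (3, 2, 1, 1, 1).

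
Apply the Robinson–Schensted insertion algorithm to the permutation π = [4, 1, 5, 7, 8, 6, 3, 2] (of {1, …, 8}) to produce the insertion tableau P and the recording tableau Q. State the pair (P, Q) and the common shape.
P = [1, 2, 6, 8] / [3, 5] / [4] / [7];  Q = [1, 3, 4, 5] / [2, 6] / [7] / [8];  common shape = (4, 2, 1, 1)

Row-insert the values π_1, π_2, … into P one at a time, bumping the leftmost entry strictly greater than the inserted value down to the next row. The recording tableau Q records, in position (i, j), the step at which that cell was added to P.
  Insert 4 (step 1): P = [4];  Q = [1]
  Insert 1 (step 2): P = [1] / [4];  Q = [1] / [2]
  Insert 5 (step 3): P = [1, 5] / [4];  Q = [1, 3] / [2]
  Insert 7 (step 4): P = [1, 5, 7] / [4];  Q = [1, 3, 4] / [2]
  Insert 8 (step 5): P = [1, 5, 7, 8] / [4];  Q = [1, 3, 4, 5] / [2]
  Insert 6 (step 6): P = [1, 5, 6, 8] / [4, 7];  Q = [1, 3, 4, 5] / [2, 6]
  Insert 3 (step 7): P = [1, 3, 6, 8] / [4, 5] / [7];  Q = [1, 3, 4, 5] / [2, 6] / [7]
  Insert 2 (step 8): P = [1, 2, 6, 8] / [3, 5] / [4] / [7];  Q = [1, 3, 4, 5] / [2, 6] / [7] / [8]
Final shape: (4, 2, 1, 1).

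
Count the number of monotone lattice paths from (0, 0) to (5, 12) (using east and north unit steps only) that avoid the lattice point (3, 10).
Number of paths = 4472

Total paths from (0, 0) to (5, 12): C(17, 5) = 6188. Paths through (3, 10): (paths (0, 0) → (3, 10)) × (paths (3, 10) → (5, 12)) = C(13, 3) · C(4, 2) = 286 · 6 = 1716. Avoidance count = 6188 − 1716 = 4472.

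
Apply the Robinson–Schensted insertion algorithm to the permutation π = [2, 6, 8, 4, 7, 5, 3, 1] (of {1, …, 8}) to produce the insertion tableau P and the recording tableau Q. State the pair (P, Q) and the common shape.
P = [1, 3, 5] / [2, 7] / [4] / [6] / [8];  Q = [1, 2, 3] / [4, 5] / [6] / [7] / [8];  common shape = (3, 2, 1, 1, 1)

Row-insert the values π_1, π_2, … into P one at a time, bumping the leftmost entry strictly greater than the inserted value down to the next row. The recording tableau Q records, in position (i, j), the step at which that cell was added to P.
  Insert 2 (step 1): P = [2];  Q = [1]
  Insert 6 (step 2): P = [2, 6];  Q = [1, 2]
  Insert 8 (step 3): P = [2, 6, 8];  Q = [1, 2, 3]
  Insert 4 (step 4): P = [2, 4, 8] / [6];  Q = [1, 2, 3] / [4]
  Insert 7 (step 5): P = [2, 4, 7] / [6, 8];  Q = [1, 2, 3] / [4, 5]
  Insert 5 (step 6): P = [2, 4, 5] / [6, 7] / [8];  Q = [1, 2, 3] / [4, 5] / [6]
  Insert 3 (step 7): P = [2, 3, 5] / [4, 7] / [6] / [8];  Q = [1, 2, 3] / [4, 5] / [6] / [7]
  Insert 1 (step 8): P = [1, 3, 5] / [2, 7] / [4] / [6] / [8];  Q = [1, 2, 3] / [4, 5] / [6] / [7] / [8]
Final shape: (3, 2, 1, 1, 1).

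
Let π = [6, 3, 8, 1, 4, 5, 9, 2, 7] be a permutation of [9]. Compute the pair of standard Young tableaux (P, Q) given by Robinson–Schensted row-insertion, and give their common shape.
P = [1, 2, 5, 7] / [3, 4, 9] / [6, 8];  Q = [1, 3, 6, 7] / [2, 5, 9] / [4, 8];  common shape = (4, 3, 2)

Row-insert the values π_1, π_2, … into P one at a time, bumping the leftmost entry strictly greater than the inserted value down to the next row. The recording tableau Q records, in position (i, j), the step at which that cell was added to P.
  Insert 6 (step 1): P = [6];  Q = [1]
  Insert 3 (step 2): P = [3] / [6];  Q = [1] / [2]
  Insert 8 (step 3): P = [3, 8] / [6];  Q = [1, 3] / [2]
  Insert 1 (step 4): P = [1, 8] / [3] / [6];  Q = [1, 3] / [2] / [4]
  Insert 4 (step 5): P = [1, 4] / [3, 8] / [6];  Q = [1, 3] / [2, 5] / [4]
  Insert 5 (step 6): P = [1, 4, 5] / [3, 8] / [6];  Q = [1, 3, 6] / [2, 5] / [4]
  Insert 9 (step 7): P = [1, 4, 5, 9] / [3, 8] / [6];  Q = [1, 3, 6, 7] / [2, 5] / [4]
  Insert 2 (step 8): P = [1, 2, 5, 9] / [3, 4] / [6, 8];  Q = [1, 3, 6, 7] / [2, 5] / [4, 8]
  Insert 7 (step 9): P = [1, 2, 5, 7] / [3, 4, 9] / [6, 8];  Q = [1, 3, 6, 7] / [2, 5, 9] / [4, 8]
Final shape: (4, 3, 2).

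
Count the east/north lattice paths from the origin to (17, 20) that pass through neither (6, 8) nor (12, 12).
Number of paths = 9176450514

Inclusion–exclusion. Total paths: C(37, 17) = 15905368710. Through P₁: C(14, 6)·C(23, 11) = 4060290234. Through P₂: C(24, 12)·C(13, 5) = 3480248772. Since P₁ is strictly southwest of P₂, a monotone path through both must visit P₁ then P₂; paths through both = C(14, 6)·C(10, 6)·C(13, 5) = 811620810. Avoid both = 15905368710 − 4060290234 − 3480248772 + 811620810 = 9176450514.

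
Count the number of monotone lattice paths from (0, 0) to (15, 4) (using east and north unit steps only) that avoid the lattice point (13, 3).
Number of paths = 2196

Total paths from (0, 0) to (15, 4): C(19, 15) = 3876. Paths through (13, 3): (paths (0, 0) → (13, 3)) × (paths (13, 3) → (15, 4)) = C(16, 13) · C(3, 2) = 560 · 3 = 1680. Avoidance count = 3876 − 1680 = 2196.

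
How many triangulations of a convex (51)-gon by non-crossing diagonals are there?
C_49 = 509552245179617138054608572

These polygon triangulations are counted by the Catalan number C_n = (1/(n + 1)) · C(2n, n). For n = 49: C_49 = (1/50) · C(98, 49) = 25477612258980856902730428600/50 = 509552245179617138054608572.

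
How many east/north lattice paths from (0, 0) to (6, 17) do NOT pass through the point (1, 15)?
Number of paths = 100611

Total paths from (0, 0) to (6, 17): C(23, 6) = 100947. Paths through (1, 15): (paths (0, 0) → (1, 15)) × (paths (1, 15) → (6, 17)) = C(16, 1) · C(7, 5) = 16 · 21 = 336. Avoidance count = 100947 − 336 = 100611.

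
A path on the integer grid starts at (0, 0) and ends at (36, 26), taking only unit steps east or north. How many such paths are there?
Number of paths = 209769429934732479

A monotone lattice path from (0, 0) to (36, 26) consists of 36 east steps and 26 north steps in some order, so it is determined by which 36 of the 62 steps are east. The count is C(62, 36) = 209769429934732479.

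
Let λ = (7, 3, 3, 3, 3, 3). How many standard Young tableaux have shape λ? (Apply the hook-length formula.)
# SYT of shape (7, 3, 3, 3, 3, 3) = 162954792

Hook-length formula: f^λ = n! / Π hook(c), product over all cells c of the Young diagram. For λ = (7, 3, 3, 3, 3, 3), n = 22 boxes. Hook lengths by row (left-to-right, top-to-bottom): [12, 11, 10, 4, 3, 2, 1]; [7, 6, 5]; [6, 5, 4]; [5, 4, 3]; [4, 3, 2]; [3, 2, 1]. Product of hooks = 6897623040000. So f^λ = 22! / 6897623040000 = 1124000727777607680000 / 6897623040000 = 162954792.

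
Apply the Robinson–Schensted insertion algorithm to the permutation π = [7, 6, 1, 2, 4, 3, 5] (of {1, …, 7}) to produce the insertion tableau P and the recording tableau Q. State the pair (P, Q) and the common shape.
P = [1, 2, 3, 5] / [4] / [6] / [7];  Q = [1, 4, 5, 7] / [2] / [3] / [6];  common shape = (4, 1, 1, 1)

Row-insert the values π_1, π_2, … into P one at a time, bumping the leftmost entry strictly greater than the inserted value down to the next row. The recording tableau Q records, in position (i, j), the step at which that cell was added to P.
  Insert 7 (step 1): P = [7];  Q = [1]
  Insert 6 (step 2): P = [6] / [7];  Q = [1] / [2]
  Insert 1 (step 3): P = [1] / [6] / [7];  Q = [1] / [2] / [3]
  Insert 2 (step 4): P = [1, 2] / [6] / [7];  Q = [1, 4] / [2] / [3]
  Insert 4 (step 5): P = [1, 2, 4] / [6] / [7];  Q = [1, 4, 5] / [2] / [3]
  Insert 3 (step 6): P = [1, 2, 3] / [4] / [6] / [7];  Q = [1, 4, 5] / [2] / [3] / [6]
  Insert 5 (step 7): P = [1, 2, 3, 5] / [4] / [6] / [7];  Q = [1, 4, 5, 7] / [2] / [3] / [6]
Final shape: (4, 1, 1, 1).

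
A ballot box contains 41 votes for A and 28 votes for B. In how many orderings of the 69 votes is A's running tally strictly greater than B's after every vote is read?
Strict-lead orderings = 3161051053161657656

Total orderings of the 69 votes with 41 for A: C(69, 41) = 16777886359088798328. By the Bertrand ballot formula (Cycle Lemma / reflection principle), the number of orderings in which A is strictly ahead of B throughout is (p − q)/(p + q) · C(p + q, p) = (41 − 28)/(41 + 28) · 16777886359088798328 = 3161051053161657656.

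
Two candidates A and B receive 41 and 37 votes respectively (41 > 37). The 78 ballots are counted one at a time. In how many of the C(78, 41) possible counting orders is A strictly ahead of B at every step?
Strict-lead orderings = 1261276298816540508040

Total orderings of the 78 votes with 41 for A: C(78, 41) = 24594887826922539906780. By the Bertrand ballot formula (Cycle Lemma / reflection principle), the number of orderings in which A is strictly ahead of B throughout is (p − q)/(p + q) · C(p + q, p) = (41 − 37)/(41 + 37) · 24594887826922539906780 = 1261276298816540508040.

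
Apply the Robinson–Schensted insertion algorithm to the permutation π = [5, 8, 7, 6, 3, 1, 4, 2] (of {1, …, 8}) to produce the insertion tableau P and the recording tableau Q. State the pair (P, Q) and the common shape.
P = [1, 2] / [3, 4] / [5, 6] / [7] / [8];  Q = [1, 2] / [3, 7] / [4, 8] / [5] / [6];  common shape = (2, 2, 2, 1, 1)

Row-insert the values π_1, π_2, … into P one at a time, bumping the leftmost entry strictly greater than the inserted value down to the next row. The recording tableau Q records, in position (i, j), the step at which that cell was added to P.
  Insert 5 (step 1): P = [5];  Q = [1]
  Insert 8 (step 2): P = [5, 8];  Q = [1, 2]
  Insert 7 (step 3): P = [5, 7] / [8];  Q = [1, 2] / [3]
  Insert 6 (step 4): P = [5, 6] / [7] / [8];  Q = [1, 2] / [3] / [4]
  Insert 3 (step 5): P = [3, 6] / [5] / [7] / [8];  Q = [1, 2] / [3] / [4] / [5]
  Insert 1 (step 6): P = [1, 6] / [3] / [5] / [7] / [8];  Q = [1, 2] / [3] / [4] / [5] / [6]
  Insert 4 (step 7): P = [1, 4] / [3, 6] / [5] / [7] / [8];  Q = [1, 2] / [3, 7] / [4] / [5] / [6]
  Insert 2 (step 8): P = [1, 2] / [3, 4] / [5, 6] / [7] / [8];  Q = [1, 2] / [3, 7] / [4, 8] / [5] / [6]
Final shape: (2, 2, 2, 1, 1).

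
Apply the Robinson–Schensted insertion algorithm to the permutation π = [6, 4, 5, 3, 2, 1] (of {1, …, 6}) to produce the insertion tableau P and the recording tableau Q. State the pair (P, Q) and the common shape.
P = [1, 5] / [2] / [3] / [4] / [6];  Q = [1, 3] / [2] / [4] / [5] / [6];  common shape = (2, 1, 1, 1, 1)

Row-insert the values π_1, π_2, … into P one at a time, bumping the leftmost entry strictly greater than the inserted value down to the next row. The recording tableau Q records, in position (i, j), the step at which that cell was added to P.
  Insert 6 (step 1): P = [6];  Q = [1]
  Insert 4 (step 2): P = [4] / [6];  Q = [1] / [2]
  Insert 5 (step 3): P = [4, 5] / [6];  Q = [1, 3] / [2]
  Insert 3 (step 4): P = [3, 5] / [4] / [6];  Q = [1, 3] / [2] / [4]
  Insert 2 (step 5): P = [2, 5] / [3] / [4] / [6];  Q = [1, 3] / [2] / [4] / [5]
  Insert 1 (step 6): P = [1, 5] / [2] / [3] / [4] / [6];  Q = [1, 3] / [2] / [4] / [5] / [6]
Final shape: (2, 1, 1, 1, 1).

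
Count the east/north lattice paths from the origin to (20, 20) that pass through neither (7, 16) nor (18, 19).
Number of paths = 84512870904

Inclusion–exclusion. Total paths: C(40, 20) = 137846528820. Through P₁: C(23, 7)·C(17, 13) = 583473660. Through P₂: C(37, 18)·C(3, 2) = 53017895700. Since P₁ is strictly southwest of P₂, a monotone path through both must visit P₁ then P₂; paths through both = C(23, 7)·C(14, 11)·C(3, 2) = 267711444. Avoid both = 137846528820 − 583473660 − 53017895700 + 267711444 = 84512870904.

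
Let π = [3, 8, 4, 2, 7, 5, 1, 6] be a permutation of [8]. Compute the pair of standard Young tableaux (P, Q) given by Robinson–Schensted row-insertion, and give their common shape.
P = [1, 4, 5, 6] / [2, 7] / [3] / [8];  Q = [1, 2, 5, 8] / [3, 6] / [4] / [7];  common shape = (4, 2, 1, 1)

Row-insert the values π_1, π_2, … into P one at a time, bumping the leftmost entry strictly greater than the inserted value down to the next row. The recording tableau Q records, in position (i, j), the step at which that cell was added to P.
  Insert 3 (step 1): P = [3];  Q = [1]
  Insert 8 (step 2): P = [3, 8];  Q = [1, 2]
  Insert 4 (step 3): P = [3, 4] / [8];  Q = [1, 2] / [3]
  Insert 2 (step 4): P = [2, 4] / [3] / [8];  Q = [1, 2] / [3] / [4]
  Insert 7 (step 5): P = [2, 4, 7] / [3] / [8];  Q = [1, 2, 5] / [3] / [4]
  Insert 5 (step 6): P = [2, 4, 5] / [3, 7] / [8];  Q = [1, 2, 5] / [3, 6] / [4]
  Insert 1 (step 7): P = [1, 4, 5] / [2, 7] / [3] / [8];  Q = [1, 2, 5] / [3, 6] / [4] / [7]
  Insert 6 (step 8): P = [1, 4, 5, 6] / [2, 7] / [3] / [8];  Q = [1, 2, 5, 8] / [3, 6] / [4] / [7]
Final shape: (4, 2, 1, 1).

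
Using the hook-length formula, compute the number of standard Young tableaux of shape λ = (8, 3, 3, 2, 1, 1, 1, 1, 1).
# SYT of shape (8, 3, 3, 2, 1, 1, 1, 1, 1) = 183324141

Hook-length formula: f^λ = n! / Π hook(c), product over all cells c of the Young diagram. For λ = (8, 3, 3, 2, 1, 1, 1, 1, 1), n = 21 boxes. Hook lengths by row (left-to-right, top-to-bottom): [16, 10, 8, 5, 4, 3, 2, 1]; [10, 4, 2]; [9, 3, 1]; [7, 1]; [5]; [4]; [3]; [2]; [1]. Product of hooks = 278691840000. So f^λ = 21! / 278691840000 = 51090942171709440000 / 278691840000 = 183324141.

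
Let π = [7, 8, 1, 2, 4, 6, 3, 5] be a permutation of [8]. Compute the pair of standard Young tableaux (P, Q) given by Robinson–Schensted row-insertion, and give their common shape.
P = [1, 2, 3, 5] / [4, 6] / [7, 8];  Q = [1, 2, 5, 6] / [3, 4] / [7, 8];  common shape = (4, 2, 2)

Row-insert the values π_1, π_2, … into P one at a time, bumping the leftmost entry strictly greater than the inserted value down to the next row. The recording tableau Q records, in position (i, j), the step at which that cell was added to P.
  Insert 7 (step 1): P = [7];  Q = [1]
  Insert 8 (step 2): P = [7, 8];  Q = [1, 2]
  Insert 1 (step 3): P = [1, 8] / [7];  Q = [1, 2] / [3]
  Insert 2 (step 4): P = [1, 2] / [7, 8];  Q = [1, 2] / [3, 4]
  Insert 4 (step 5): P = [1, 2, 4] / [7, 8];  Q = [1, 2, 5] / [3, 4]
  Insert 6 (step 6): P = [1, 2, 4, 6] / [7, 8];  Q = [1, 2, 5, 6] / [3, 4]
  Insert 3 (step 7): P = [1, 2, 3, 6] / [4, 8] / [7];  Q = [1, 2, 5, 6] / [3, 4] / [7]
  Insert 5 (step 8): P = [1, 2, 3, 5] / [4, 6] / [7, 8];  Q = [1, 2, 5, 6] / [3, 4] / [7, 8]
Final shape: (4, 2, 2).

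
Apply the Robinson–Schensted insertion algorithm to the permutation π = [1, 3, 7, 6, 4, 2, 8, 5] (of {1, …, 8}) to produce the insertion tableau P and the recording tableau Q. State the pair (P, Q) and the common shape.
P = [1, 2, 4, 5] / [3, 8] / [6] / [7];  Q = [1, 2, 3, 7] / [4, 8] / [5] / [6];  common shape = (4, 2, 1, 1)

Row-insert the values π_1, π_2, … into P one at a time, bumping the leftmost entry strictly greater than the inserted value down to the next row. The recording tableau Q records, in position (i, j), the step at which that cell was added to P.
  Insert 1 (step 1): P = [1];  Q = [1]
  Insert 3 (step 2): P = [1, 3];  Q = [1, 2]
  Insert 7 (step 3): P = [1, 3, 7];  Q = [1, 2, 3]
  Insert 6 (step 4): P = [1, 3, 6] / [7];  Q = [1, 2, 3] / [4]
  Insert 4 (step 5): P = [1, 3, 4] / [6] / [7];  Q = [1, 2, 3] / [4] / [5]
  Insert 2 (step 6): P = [1, 2, 4] / [3] / [6] / [7];  Q = [1, 2, 3] / [4] / [5] / [6]
  Insert 8 (step 7): P = [1, 2, 4, 8] / [3] / [6] / [7];  Q = [1, 2, 3, 7] / [4] / [5] / [6]
  Insert 5 (step 8): P = [1, 2, 4, 5] / [3, 8] / [6] / [7];  Q = [1, 2, 3, 7] / [4, 8] / [5] / [6]
Final shape: (4, 2, 1, 1).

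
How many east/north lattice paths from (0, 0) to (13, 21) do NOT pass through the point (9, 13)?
Number of paths = 681760860

Total paths from (0, 0) to (13, 21): C(34, 13) = 927983760. Paths through (9, 13): (paths (0, 0) → (9, 13)) × (paths (9, 13) → (13, 21)) = C(22, 9) · C(12, 4) = 497420 · 495 = 246222900. Avoidance count = 927983760 − 246222900 = 681760860.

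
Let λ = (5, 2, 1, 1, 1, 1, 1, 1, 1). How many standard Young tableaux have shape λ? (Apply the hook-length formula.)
# SYT of shape (5, 2, 1, 1, 1, 1, 1, 1, 1) = 4928

Hook-length formula: f^λ = n! / Π hook(c), product over all cells c of the Young diagram. For λ = (5, 2, 1, 1, 1, 1, 1, 1, 1), n = 14 boxes. Hook lengths by row (left-to-right, top-to-bottom): [13, 5, 3, 2, 1]; [9, 1]; [7]; [6]; [5]; [4]; [3]; [2]; [1]. Product of hooks = 17690400. So f^λ = 14! / 17690400 = 87178291200 / 17690400 = 4928.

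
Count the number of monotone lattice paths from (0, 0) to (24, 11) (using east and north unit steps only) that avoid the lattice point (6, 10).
Number of paths = 417073748

Total paths from (0, 0) to (24, 11): C(35, 24) = 417225900. Paths through (6, 10): (paths (0, 0) → (6, 10)) × (paths (6, 10) → (24, 11)) = C(16, 6) · C(19, 18) = 8008 · 19 = 152152. Avoidance count = 417225900 − 152152 = 417073748.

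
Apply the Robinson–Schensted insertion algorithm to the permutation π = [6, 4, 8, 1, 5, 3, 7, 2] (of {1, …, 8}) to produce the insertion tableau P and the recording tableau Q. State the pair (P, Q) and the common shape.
P = [1, 2, 7] / [3, 5] / [4, 8] / [6];  Q = [1, 3, 7] / [2, 5] / [4, 6] / [8];  common shape = (3, 2, 2, 1)

Row-insert the values π_1, π_2, … into P one at a time, bumping the leftmost entry strictly greater than the inserted value down to the next row. The recording tableau Q records, in position (i, j), the step at which that cell was added to P.
  Insert 6 (step 1): P = [6];  Q = [1]
  Insert 4 (step 2): P = [4] / [6];  Q = [1] / [2]
  Insert 8 (step 3): P = [4, 8] / [6];  Q = [1, 3] / [2]
  Insert 1 (step 4): P = [1, 8] / [4] / [6];  Q = [1, 3] / [2] / [4]
  Insert 5 (step 5): P = [1, 5] / [4, 8] / [6];  Q = [1, 3] / [2, 5] / [4]
  Insert 3 (step 6): P = [1, 3] / [4, 5] / [6, 8];  Q = [1, 3] / [2, 5] / [4, 6]
  Insert 7 (step 7): P = [1, 3, 7] / [4, 5] / [6, 8];  Q = [1, 3, 7] / [2, 5] / [4, 6]
  Insert 2 (step 8): P = [1, 2, 7] / [3, 5] / [4, 8] / [6];  Q = [1, 3, 7] / [2, 5] / [4, 6] / [8]
Final shape: (3, 2, 2, 1).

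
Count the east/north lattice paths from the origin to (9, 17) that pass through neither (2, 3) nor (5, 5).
Number of paths = 1685110

Inclusion–exclusion. Total paths: C(26, 9) = 3124550. Through P₁: C(5, 2)·C(21, 7) = 1162800. Through P₂: C(10, 5)·C(16, 4) = 458640. Since P₁ is strictly southwest of P₂, a monotone path through both must visit P₁ then P₂; paths through both = C(5, 2)·C(5, 3)·C(16, 4) = 182000. Avoid both = 3124550 − 1162800 − 458640 + 182000 = 1685110.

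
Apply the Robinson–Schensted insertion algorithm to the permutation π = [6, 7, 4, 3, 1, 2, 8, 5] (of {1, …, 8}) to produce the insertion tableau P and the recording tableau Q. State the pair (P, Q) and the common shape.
P = [1, 2, 5] / [3, 7, 8] / [4] / [6];  Q = [1, 2, 7] / [3, 6, 8] / [4] / [5];  common shape = (3, 3, 1, 1)

Row-insert the values π_1, π_2, … into P one at a time, bumping the leftmost entry strictly greater than the inserted value down to the next row. The recording tableau Q records, in position (i, j), the step at which that cell was added to P.
  Insert 6 (step 1): P = [6];  Q = [1]
  Insert 7 (step 2): P = [6, 7];  Q = [1, 2]
  Insert 4 (step 3): P = [4, 7] / [6];  Q = [1, 2] / [3]
  Insert 3 (step 4): P = [3, 7] / [4] / [6];  Q = [1, 2] / [3] / [4]
  Insert 1 (step 5): P = [1, 7] / [3] / [4] / [6];  Q = [1, 2] / [3] / [4] / [5]
  Insert 2 (step 6): P = [1, 2] / [3, 7] / [4] / [6];  Q = [1, 2] / [3, 6] / [4] / [5]
  Insert 8 (step 7): P = [1, 2, 8] / [3, 7] / [4] / [6];  Q = [1, 2, 7] / [3, 6] / [4] / [5]
  Insert 5 (step 8): P = [1, 2, 5] / [3, 7, 8] / [4] / [6];  Q = [1, 2, 7] / [3, 6, 8] / [4] / [5]
Final shape: (3, 3, 1, 1).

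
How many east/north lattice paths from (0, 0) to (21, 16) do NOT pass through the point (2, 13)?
Number of paths = 12875612970

Total paths from (0, 0) to (21, 16): C(37, 21) = 12875774670. Paths through (2, 13): (paths (0, 0) → (2, 13)) × (paths (2, 13) → (21, 16)) = C(15, 2) · C(22, 19) = 105 · 1540 = 161700. Avoidance count = 12875774670 − 161700 = 12875612970.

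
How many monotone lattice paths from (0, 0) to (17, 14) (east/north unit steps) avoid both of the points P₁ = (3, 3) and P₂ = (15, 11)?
Number of paths = 123966925

Inclusion–exclusion. Total paths: C(31, 17) = 265182525. Through P₁: C(6, 3)·C(25, 14) = 89148000. Through P₂: C(26, 15)·C(5, 2) = 77261600. Since P₁ is strictly southwest of P₂, a monotone path through both must visit P₁ then P₂; paths through both = C(6, 3)·C(20, 12)·C(5, 2) = 25194000. Avoid both = 265182525 − 89148000 − 77261600 + 25194000 = 123966925.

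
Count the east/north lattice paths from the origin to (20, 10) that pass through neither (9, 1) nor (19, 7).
Number of paths = 26054535

Inclusion–exclusion. Total paths: C(30, 20) = 30045015. Through P₁: C(10, 9)·C(20, 11) = 1679600. Through P₂: C(26, 19)·C(4, 1) = 2631200. Since P₁ is strictly southwest of P₂, a monotone path through both must visit P₁ then P₂; paths through both = C(10, 9)·C(16, 10)·C(4, 1) = 320320. Avoid both = 30045015 − 1679600 − 2631200 + 320320 = 26054535.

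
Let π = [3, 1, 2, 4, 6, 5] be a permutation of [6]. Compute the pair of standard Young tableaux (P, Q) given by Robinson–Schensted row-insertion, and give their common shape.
P = [1, 2, 4, 5] / [3, 6];  Q = [1, 3, 4, 5] / [2, 6];  common shape = (4, 2)

Row-insert the values π_1, π_2, … into P one at a time, bumping the leftmost entry strictly greater than the inserted value down to the next row. The recording tableau Q records, in position (i, j), the step at which that cell was added to P.
  Insert 3 (step 1): P = [3];  Q = [1]
  Insert 1 (step 2): P = [1] / [3];  Q = [1] / [2]
  Insert 2 (step 3): P = [1, 2] / [3];  Q = [1, 3] / [2]
  Insert 4 (step 4): P = [1, 2, 4] / [3];  Q = [1, 3, 4] / [2]
  Insert 6 (step 5): P = [1, 2, 4, 6] / [3];  Q = [1, 3, 4, 5] / [2]
  Insert 5 (step 6): P = [1, 2, 4, 5] / [3, 6];  Q = [1, 3, 4, 5] / [2, 6]
Final shape: (4, 2).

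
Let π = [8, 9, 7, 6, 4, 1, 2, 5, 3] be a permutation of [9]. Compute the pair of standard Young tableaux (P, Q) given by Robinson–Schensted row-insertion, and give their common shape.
P = [1, 2, 3] / [4, 5] / [6, 9] / [7] / [8];  Q = [1, 2, 8] / [3, 7] / [4, 9] / [5] / [6];  common shape = (3, 2, 2, 1, 1)

Row-insert the values π_1, π_2, … into P one at a time, bumping the leftmost entry strictly greater than the inserted value down to the next row. The recording tableau Q records, in position (i, j), the step at which that cell was added to P.
  Insert 8 (step 1): P = [8];  Q = [1]
  Insert 9 (step 2): P = [8, 9];  Q = [1, 2]
  Insert 7 (step 3): P = [7, 9] / [8];  Q = [1, 2] / [3]
  Insert 6 (step 4): P = [6, 9] / [7] / [8];  Q = [1, 2] / [3] / [4]
  Insert 4 (step 5): P = [4, 9] / [6] / [7] / [8];  Q = [1, 2] / [3] / [4] / [5]
  Insert 1 (step 6): P = [1, 9] / [4] / [6] / [7] / [8];  Q = [1, 2] / [3] / [4] / [5] / [6]
  Insert 2 (step 7): P = [1, 2] / [4, 9] / [6] / [7] / [8];  Q = [1, 2] / [3, 7] / [4] / [5] / [6]
  Insert 5 (step 8): P = [1, 2, 5] / [4, 9] / [6] / [7] / [8];  Q = [1, 2, 8] / [3, 7] / [4] / [5] / [6]
  Insert 3 (step 9): P = [1, 2, 3] / [4, 5] / [6, 9] / [7] / [8];  Q = [1, 2, 8] / [3, 7] / [4, 9] / [5] / [6]
Final shape: (3, 2, 2, 1, 1).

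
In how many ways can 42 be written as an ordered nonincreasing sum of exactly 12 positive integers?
p(42, 12 parts) = 4401

Partitions of n into exactly k parts are in bijection with partitions of n − k into at most k parts (subtract 1 from each part). So p(42, exactly 12) = p(30, parts ≤ 12). Computing via the recurrence p(m, j) = p(m, j−1) + p(m−j, j) gives 4401.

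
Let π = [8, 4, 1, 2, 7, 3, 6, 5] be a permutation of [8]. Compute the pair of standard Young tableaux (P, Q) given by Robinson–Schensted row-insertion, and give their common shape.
P = [1, 2, 3, 5] / [4, 6] / [7] / [8];  Q = [1, 4, 5, 7] / [2, 6] / [3] / [8];  common shape = (4, 2, 1, 1)

Row-insert the values π_1, π_2, … into P one at a time, bumping the leftmost entry strictly greater than the inserted value down to the next row. The recording tableau Q records, in position (i, j), the step at which that cell was added to P.
  Insert 8 (step 1): P = [8];  Q = [1]
  Insert 4 (step 2): P = [4] / [8];  Q = [1] / [2]
  Insert 1 (step 3): P = [1] / [4] / [8];  Q = [1] / [2] / [3]
  Insert 2 (step 4): P = [1, 2] / [4] / [8];  Q = [1, 4] / [2] / [3]
  Insert 7 (step 5): P = [1, 2, 7] / [4] / [8];  Q = [1, 4, 5] / [2] / [3]
  Insert 3 (step 6): P = [1, 2, 3] / [4, 7] / [8];  Q = [1, 4, 5] / [2, 6] / [3]
  Insert 6 (step 7): P = [1, 2, 3, 6] / [4, 7] / [8];  Q = [1, 4, 5, 7] / [2, 6] / [3]
  Insert 5 (step 8): P = [1, 2, 3, 5] / [4, 6] / [7] / [8];  Q = [1, 4, 5, 7] / [2, 6] / [3] / [8]
Final shape: (4, 2, 1, 1).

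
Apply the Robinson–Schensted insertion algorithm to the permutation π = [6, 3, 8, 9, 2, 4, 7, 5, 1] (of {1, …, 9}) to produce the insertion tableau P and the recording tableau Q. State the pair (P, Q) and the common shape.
P = [1, 4, 5] / [2, 7, 9] / [3, 8] / [6];  Q = [1, 3, 4] / [2, 6, 7] / [5, 8] / [9];  common shape = (3, 3, 2, 1)

Row-insert the values π_1, π_2, … into P one at a time, bumping the leftmost entry strictly greater than the inserted value down to the next row. The recording tableau Q records, in position (i, j), the step at which that cell was added to P.
  Insert 6 (step 1): P = [6];  Q = [1]
  Insert 3 (step 2): P = [3] / [6];  Q = [1] / [2]
  Insert 8 (step 3): P = [3, 8] / [6];  Q = [1, 3] / [2]
  Insert 9 (step 4): P = [3, 8, 9] / [6];  Q = [1, 3, 4] / [2]
  Insert 2 (step 5): P = [2, 8, 9] / [3] / [6];  Q = [1, 3, 4] / [2] / [5]
  Insert 4 (step 6): P = [2, 4, 9] / [3, 8] / [6];  Q = [1, 3, 4] / [2, 6] / [5]
  Insert 7 (step 7): P = [2, 4, 7] / [3, 8, 9] / [6];  Q = [1, 3, 4] / [2, 6, 7] / [5]
  Insert 5 (step 8): P = [2, 4, 5] / [3, 7, 9] / [6, 8];  Q = [1, 3, 4] / [2, 6, 7] / [5, 8]
  Insert 1 (step 9): P = [1, 4, 5] / [2, 7, 9] / [3, 8] / [6];  Q = [1, 3, 4] / [2, 6, 7] / [5, 8] / [9]
Final shape: (3, 3, 2, 1).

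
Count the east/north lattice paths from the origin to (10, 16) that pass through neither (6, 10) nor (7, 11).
Number of paths = 2744807

Inclusion–exclusion. Total paths: C(26, 10) = 5311735. Through P₁: C(16, 6)·C(10, 4) = 1681680. Through P₂: C(18, 7)·C(8, 3) = 1782144. Since P₁ is strictly southwest of P₂, a monotone path through both must visit P₁ then P₂; paths through both = C(16, 6)·C(2, 1)·C(8, 3) = 896896. Avoid both = 5311735 − 1681680 − 1782144 + 896896 = 2744807.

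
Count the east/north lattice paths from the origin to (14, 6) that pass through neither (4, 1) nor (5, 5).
Number of paths = 21475

Inclusion–exclusion. Total paths: C(20, 14) = 38760. Through P₁: C(5, 4)·C(15, 10) = 15015. Through P₂: C(10, 5)·C(10, 9) = 2520. Since P₁ is strictly southwest of P₂, a monotone path through both must visit P₁ then P₂; paths through both = C(5, 4)·C(5, 1)·C(10, 9) = 250. Avoid both = 38760 − 15015 − 2520 + 250 = 21475.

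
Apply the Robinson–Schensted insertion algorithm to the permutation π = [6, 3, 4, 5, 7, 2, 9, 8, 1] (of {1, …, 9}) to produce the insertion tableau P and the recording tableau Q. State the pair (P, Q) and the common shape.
P = [1, 4, 5, 7, 8] / [2, 9] / [3] / [6];  Q = [1, 3, 4, 5, 7] / [2, 8] / [6] / [9];  common shape = (5, 2, 1, 1)

Row-insert the values π_1, π_2, … into P one at a time, bumping the leftmost entry strictly greater than the inserted value down to the next row. The recording tableau Q records, in position (i, j), the step at which that cell was added to P.
  Insert 6 (step 1): P = [6];  Q = [1]
  Insert 3 (step 2): P = [3] / [6];  Q = [1] / [2]
  Insert 4 (step 3): P = [3, 4] / [6];  Q = [1, 3] / [2]
  Insert 5 (step 4): P = [3, 4, 5] / [6];  Q = [1, 3, 4] / [2]
  Insert 7 (step 5): P = [3, 4, 5, 7] / [6];  Q = [1, 3, 4, 5] / [2]
  Insert 2 (step 6): P = [2, 4, 5, 7] / [3] / [6];  Q = [1, 3, 4, 5] / [2] / [6]
  Insert 9 (step 7): P = [2, 4, 5, 7, 9] / [3] / [6];  Q = [1, 3, 4, 5, 7] / [2] / [6]
  Insert 8 (step 8): P = [2, 4, 5, 7, 8] / [3, 9] / [6];  Q = [1, 3, 4, 5, 7] / [2, 8] / [6]
  Insert 1 (step 9): P = [1, 4, 5, 7, 8] / [2, 9] / [3] / [6];  Q = [1, 3, 4, 5, 7] / [2, 8] / [6] / [9]
Final shape: (5, 2, 1, 1).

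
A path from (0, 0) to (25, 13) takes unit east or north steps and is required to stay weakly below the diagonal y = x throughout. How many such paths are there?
Number of paths = 2707475148

By the reflection principle (André's argument), the number of monotone paths to (25, 13) with n ≤ m that never go above y = x is C(38, 25) − C(38, 26) = 5414950296 − 2707475148 = 2707475148.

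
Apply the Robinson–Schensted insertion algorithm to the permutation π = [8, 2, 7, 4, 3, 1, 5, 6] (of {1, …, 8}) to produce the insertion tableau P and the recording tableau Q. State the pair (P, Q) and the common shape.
P = [1, 3, 5, 6] / [2] / [4] / [7] / [8];  Q = [1, 3, 7, 8] / [2] / [4] / [5] / [6];  common shape = (4, 1, 1, 1, 1)

Row-insert the values π_1, π_2, … into P one at a time, bumping the leftmost entry strictly greater than the inserted value down to the next row. The recording tableau Q records, in position (i, j), the step at which that cell was added to P.
  Insert 8 (step 1): P = [8];  Q = [1]
  Insert 2 (step 2): P = [2] / [8];  Q = [1] / [2]
  Insert 7 (step 3): P = [2, 7] / [8];  Q = [1, 3] / [2]
  Insert 4 (step 4): P = [2, 4] / [7] / [8];  Q = [1, 3] / [2] / [4]
  Insert 3 (step 5): P = [2, 3] / [4] / [7] / [8];  Q = [1, 3] / [2] / [4] / [5]
  Insert 1 (step 6): P = [1, 3] / [2] / [4] / [7] / [8];  Q = [1, 3] / [2] / [4] / [5] / [6]
  Insert 5 (step 7): P = [1, 3, 5] / [2] / [4] / [7] / [8];  Q = [1, 3, 7] / [2] / [4] / [5] / [6]
  Insert 6 (step 8): P = [1, 3, 5, 6] / [2] / [4] / [7] / [8];  Q = [1, 3, 7, 8] / [2] / [4] / [5] / [6]
Final shape: (4, 1, 1, 1, 1).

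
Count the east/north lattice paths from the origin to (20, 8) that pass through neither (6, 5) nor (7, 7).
Number of paths = 2765301

Inclusion–exclusion. Total paths: C(28, 20) = 3108105. Through P₁: C(11, 6)·C(17, 14) = 314160. Through P₂: C(14, 7)·C(14, 13) = 48048. Since P₁ is strictly southwest of P₂, a monotone path through both must visit P₁ then P₂; paths through both = C(11, 6)·C(3, 1)·C(14, 13) = 19404. Avoid both = 3108105 − 314160 − 48048 + 19404 = 2765301.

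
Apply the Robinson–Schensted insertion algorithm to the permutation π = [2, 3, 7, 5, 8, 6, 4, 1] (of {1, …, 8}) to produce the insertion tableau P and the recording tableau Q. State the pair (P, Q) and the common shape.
P = [1, 3, 4, 6] / [2, 8] / [5] / [7];  Q = [1, 2, 3, 5] / [4, 6] / [7] / [8];  common shape = (4, 2, 1, 1)

Row-insert the values π_1, π_2, … into P one at a time, bumping the leftmost entry strictly greater than the inserted value down to the next row. The recording tableau Q records, in position (i, j), the step at which that cell was added to P.
  Insert 2 (step 1): P = [2];  Q = [1]
  Insert 3 (step 2): P = [2, 3];  Q = [1, 2]
  Insert 7 (step 3): P = [2, 3, 7];  Q = [1, 2, 3]
  Insert 5 (step 4): P = [2, 3, 5] / [7];  Q = [1, 2, 3] / [4]
  Insert 8 (step 5): P = [2, 3, 5, 8] / [7];  Q = [1, 2, 3, 5] / [4]
  Insert 6 (step 6): P = [2, 3, 5, 6] / [7, 8];  Q = [1, 2, 3, 5] / [4, 6]
  Insert 4 (step 7): P = [2, 3, 4, 6] / [5, 8] / [7];  Q = [1, 2, 3, 5] / [4, 6] / [7]
  Insert 1 (step 8): P = [1, 3, 4, 6] / [2, 8] / [5] / [7];  Q = [1, 2, 3, 5] / [4, 6] / [7] / [8]
Final shape: (4, 2, 1, 1).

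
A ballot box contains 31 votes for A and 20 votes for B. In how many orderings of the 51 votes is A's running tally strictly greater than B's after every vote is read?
Strict-lead orderings = 16723268860760

Total orderings of the 51 votes with 31 for A: C(51, 31) = 77535155627160. By the Bertrand ballot formula (Cycle Lemma / reflection principle), the number of orderings in which A is strictly ahead of B throughout is (p − q)/(p + q) · C(p + q, p) = (31 − 20)/(31 + 20) · 77535155627160 = 16723268860760.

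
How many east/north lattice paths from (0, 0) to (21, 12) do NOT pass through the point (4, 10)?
Number of paths = 354646149

Total paths from (0, 0) to (21, 12): C(33, 21) = 354817320. Paths through (4, 10): (paths (0, 0) → (4, 10)) × (paths (4, 10) → (21, 12)) = C(14, 4) · C(19, 17) = 1001 · 171 = 171171. Avoidance count = 354817320 − 171171 = 354646149.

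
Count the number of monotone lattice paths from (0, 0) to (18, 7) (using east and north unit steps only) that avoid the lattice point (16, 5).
Number of paths = 358606

Total paths from (0, 0) to (18, 7): C(25, 18) = 480700. Paths through (16, 5): (paths (0, 0) → (16, 5)) × (paths (16, 5) → (18, 7)) = C(21, 16) · C(4, 2) = 20349 · 6 = 122094. Avoidance count = 480700 − 122094 = 358606.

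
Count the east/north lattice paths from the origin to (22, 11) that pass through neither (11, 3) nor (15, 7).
Number of paths = 118153752

Inclusion–exclusion. Total paths: C(33, 22) = 193536720. Through P₁: C(14, 11)·C(19, 11) = 27511848. Through P₂: C(22, 15)·C(11, 7) = 56279520. Since P₁ is strictly southwest of P₂, a monotone path through both must visit P₁ then P₂; paths through both = C(14, 11)·C(8, 4)·C(11, 7) = 8408400. Avoid both = 193536720 − 27511848 − 56279520 + 8408400 = 118153752.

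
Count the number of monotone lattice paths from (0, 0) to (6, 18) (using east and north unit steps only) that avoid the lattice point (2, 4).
Number of paths = 88696

Total paths from (0, 0) to (6, 18): C(24, 6) = 134596. Paths through (2, 4): (paths (0, 0) → (2, 4)) × (paths (2, 4) → (6, 18)) = C(6, 2) · C(18, 4) = 15 · 3060 = 45900. Avoidance count = 134596 − 45900 = 88696.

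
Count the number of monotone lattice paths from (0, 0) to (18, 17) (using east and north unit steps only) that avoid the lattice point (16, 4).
Number of paths = 4537058925

Total paths from (0, 0) to (18, 17): C(35, 18) = 4537567650. Paths through (16, 4): (paths (0, 0) → (16, 4)) × (paths (16, 4) → (18, 17)) = C(20, 16) · C(15, 2) = 4845 · 105 = 508725. Avoidance count = 4537567650 − 508725 = 4537058925.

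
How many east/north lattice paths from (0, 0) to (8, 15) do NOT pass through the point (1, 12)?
Number of paths = 488754

Total paths from (0, 0) to (8, 15): C(23, 8) = 490314. Paths through (1, 12): (paths (0, 0) → (1, 12)) × (paths (1, 12) → (8, 15)) = C(13, 1) · C(10, 7) = 13 · 120 = 1560. Avoidance count = 490314 − 1560 = 488754.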